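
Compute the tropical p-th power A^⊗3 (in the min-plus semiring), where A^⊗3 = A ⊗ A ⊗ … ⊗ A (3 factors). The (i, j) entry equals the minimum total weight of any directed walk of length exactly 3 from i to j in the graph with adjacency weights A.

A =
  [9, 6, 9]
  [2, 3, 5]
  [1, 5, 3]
A^⊗3 =
  [11, 12, 14]
  [8, 9, 11]
  [7, 10, 9]

Each entry (A^⊗3)_ij equals the minimum over all length-3 walks i = v_0 → v_1 → … → v_3 = j of Σ_t A[v_t][v_{t+1}]. For example, for (i, j) = (0, 2) we minimise over 9 possible intermediate vertex sequences; the minimum is 14, attained along the walk 0 → 1 → 1 → 2.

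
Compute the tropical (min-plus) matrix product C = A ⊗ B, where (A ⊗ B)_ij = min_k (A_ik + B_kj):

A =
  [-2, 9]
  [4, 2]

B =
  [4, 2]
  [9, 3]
A ⊗ B =
  [2, 0]
  [8, 5]

Apply the min-plus product entry-by-entry:
  C[0][0] = min over k of (A[0][0] + B[0][0] = -2 + 4 = 2, A[0][1] + B[1][0] = 9 + 9 = 18) = 2 (attained at k = 0)
  C[0][1] = min over k of (A[0][0] + B[0][1] = -2 + 2 = 0, A[0][1] + B[1][1] = 9 + 3 = 12) = 0 (attained at k = 0)
  C[1][0] = min over k of (A[1][0] + B[0][0] = 4 + 4 = 8, A[1][1] + B[1][0] = 2 + 9 = 11) = 8 (attained at k = 0)
  C[1][1] = min over k of (A[1][0] + B[0][1] = 4 + 2 = 6, A[1][1] + B[1][1] = 2 + 3 = 5) = 5 (attained at k = 1)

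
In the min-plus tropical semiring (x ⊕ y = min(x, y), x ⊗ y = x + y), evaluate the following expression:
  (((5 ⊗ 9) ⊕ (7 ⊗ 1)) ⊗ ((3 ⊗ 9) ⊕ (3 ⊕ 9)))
(((5 ⊗ 9) ⊕ (7 ⊗ 1)) ⊗ ((3 ⊗ 9) ⊕ (3 ⊕ 9))) = 11

Expand innermost to outermost. Recall ⊕ takes the minimum of its arguments and ⊗ takes their sum. Working out the expression (((5 ⊗ 9) ⊕ (7 ⊗ 1)) ⊗ ((3 ⊗ 9) ⊕ (3 ⊕ 9))) gives 11.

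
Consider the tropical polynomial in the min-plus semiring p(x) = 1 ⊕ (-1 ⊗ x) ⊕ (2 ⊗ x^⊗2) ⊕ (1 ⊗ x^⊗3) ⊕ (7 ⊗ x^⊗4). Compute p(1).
p(1) = 0

A tropical monomial a ⊗ x^⊗i evaluates to a + i · x. Evaluating each term at x = 1:
  Term 0 contributes 1 + 0 · 1 = 1
  Term 1 contributes -1 + 1 · 1 = 0
  Term 2 contributes 2 + 2 · 1 = 4
  Term 3 contributes 1 + 3 · 1 = 4
  Term 4 contributes 7 + 4 · 1 = 11
p(1) = ⊕ of these = min[1, 0, 4, 4, 11] = 0.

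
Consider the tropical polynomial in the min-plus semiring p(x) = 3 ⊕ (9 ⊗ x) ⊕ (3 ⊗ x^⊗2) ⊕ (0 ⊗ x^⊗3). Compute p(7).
p(7) = 3

A tropical monomial a ⊗ x^⊗i evaluates to a + i · x. Evaluating each term at x = 7:
  Term 0 contributes 3 + 0 · 7 = 3
  Term 1 contributes 9 + 1 · 7 = 16
  Term 2 contributes 3 + 2 · 7 = 17
  Term 3 contributes 0 + 3 · 7 = 21
p(7) = ⊕ of these = min[3, 16, 17, 21] = 3.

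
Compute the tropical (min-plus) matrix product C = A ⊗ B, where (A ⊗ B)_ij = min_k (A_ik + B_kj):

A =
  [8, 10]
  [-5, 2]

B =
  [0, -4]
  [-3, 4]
A ⊗ B =
  [7, 4]
  [-5, -9]

Apply the min-plus product entry-by-entry:
  C[0][0] = min over k of (A[0][0] + B[0][0] = 8 + 0 = 8, A[0][1] + B[1][0] = 10 + -3 = 7) = 7 (attained at k = 1)
  C[0][1] = min over k of (A[0][0] + B[0][1] = 8 + -4 = 4, A[0][1] + B[1][1] = 10 + 4 = 14) = 4 (attained at k = 0)
  C[1][0] = min over k of (A[1][0] + B[0][0] = -5 + 0 = -5, A[1][1] + B[1][0] = 2 + -3 = -1) = -5 (attained at k = 0)
  C[1][1] = min over k of (A[1][0] + B[0][1] = -5 + -4 = -9, A[1][1] + B[1][1] = 2 + 4 = 6) = -9 (attained at k = 0)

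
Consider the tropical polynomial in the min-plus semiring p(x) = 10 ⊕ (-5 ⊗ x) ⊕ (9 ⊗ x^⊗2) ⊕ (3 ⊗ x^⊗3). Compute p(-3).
p(-3) = -8

A tropical monomial a ⊗ x^⊗i evaluates to a + i · x. Evaluating each term at x = -3:
  Term 0 contributes 10 + 0 · -3 = 10
  Term 1 contributes -5 + 1 · -3 = -8
  Term 2 contributes 9 + 2 · -3 = 3
  Term 3 contributes 3 + 3 · -3 = -6
p(-3) = ⊕ of these = min[10, -8, 3, -6] = -8.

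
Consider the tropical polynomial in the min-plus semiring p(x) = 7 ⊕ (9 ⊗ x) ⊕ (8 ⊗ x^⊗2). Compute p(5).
p(5) = 7

A tropical monomial a ⊗ x^⊗i evaluates to a + i · x. Evaluating each term at x = 5:
  Term 0 contributes 7 + 0 · 5 = 7
  Term 1 contributes 9 + 1 · 5 = 14
  Term 2 contributes 8 + 2 · 5 = 18
p(5) = ⊕ of these = min[7, 14, 18] = 7.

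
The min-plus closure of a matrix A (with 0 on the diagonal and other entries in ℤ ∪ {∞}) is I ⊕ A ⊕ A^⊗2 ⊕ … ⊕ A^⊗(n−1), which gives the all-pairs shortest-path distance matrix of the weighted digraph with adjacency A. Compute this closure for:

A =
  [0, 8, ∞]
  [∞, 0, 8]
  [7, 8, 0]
Closure =
  [0, 8, 16]
  [15, 0, 8]
  [7, 8, 0]

This is the Floyd-Warshall all-pairs shortest-path computation. For each intermediate vertex k = 0, 1, …, 2, update dist[i][j] ← min(dist[i][j], dist[i][k] + dist[k][j]). The final matrix gives, for each (i, j), the minimum total weight of any directed path from i to j (possibly empty when i = j).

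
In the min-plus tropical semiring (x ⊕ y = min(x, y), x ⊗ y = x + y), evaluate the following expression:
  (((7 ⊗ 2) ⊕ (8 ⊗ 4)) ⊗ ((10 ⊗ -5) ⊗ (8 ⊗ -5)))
(((7 ⊗ 2) ⊕ (8 ⊗ 4)) ⊗ ((10 ⊗ -5) ⊗ (8 ⊗ -5))) = 17

Expand innermost to outermost. Recall ⊕ takes the minimum of its arguments and ⊗ takes their sum. Working out the expression (((7 ⊗ 2) ⊕ (8 ⊗ 4)) ⊗ ((10 ⊗ -5) ⊗ (8 ⊗ -5))) gives 17.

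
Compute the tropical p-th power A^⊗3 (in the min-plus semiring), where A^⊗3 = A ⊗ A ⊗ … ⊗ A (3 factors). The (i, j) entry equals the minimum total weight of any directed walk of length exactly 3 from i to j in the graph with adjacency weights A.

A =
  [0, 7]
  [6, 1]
A^⊗3 =
  [0, 7]
  [6, 3]

Each entry (A^⊗3)_ij equals the minimum over all length-3 walks i = v_0 → v_1 → … → v_3 = j of Σ_t A[v_t][v_{t+1}]. For example, for (i, j) = (0, 1) we minimise over 4 possible intermediate vertex sequences; the minimum is 7, attained along the walk 0 → 0 → 0 → 1.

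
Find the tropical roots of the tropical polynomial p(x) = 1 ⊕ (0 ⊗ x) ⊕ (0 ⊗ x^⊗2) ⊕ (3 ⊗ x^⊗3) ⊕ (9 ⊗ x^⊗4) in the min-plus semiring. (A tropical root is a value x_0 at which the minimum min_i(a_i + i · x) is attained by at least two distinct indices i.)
Roots: {-6, -3, 0, 1}

Each tropical root is a break point of the lower envelope of the lines y = a_i + i · x (there are 5 lines, with slopes 0, 1, ..., 4). Only the lines that attain the minimum somewhere contribute to roots; other lines are dominated. Here the surviving (envelope) indices are i = 4, i = 3, i = 2, i = 1, i = 0.
Intersections between consecutive envelope lines give the roots: for adjacent envelope indices i < j the intersection is x = (a_i − a_j) / (j − i). Reading off the sorted break points: {-6, -3, 0, 1}.
Verification: at each break x_0, at least two indices attain the minimum of min_i(a_i + i · x_0).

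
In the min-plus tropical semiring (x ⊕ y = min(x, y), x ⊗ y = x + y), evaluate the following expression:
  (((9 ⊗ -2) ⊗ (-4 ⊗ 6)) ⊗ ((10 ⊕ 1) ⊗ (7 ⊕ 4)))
(((9 ⊗ -2) ⊗ (-4 ⊗ 6)) ⊗ ((10 ⊕ 1) ⊗ (7 ⊕ 4))) = 14

Expand innermost to outermost. Recall ⊕ takes the minimum of its arguments and ⊗ takes their sum. Working out the expression (((9 ⊗ -2) ⊗ (-4 ⊗ 6)) ⊗ ((10 ⊕ 1) ⊗ (7 ⊕ 4))) gives 14.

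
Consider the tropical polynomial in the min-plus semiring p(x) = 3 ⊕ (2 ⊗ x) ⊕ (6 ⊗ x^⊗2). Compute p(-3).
p(-3) = -1

A tropical monomial a ⊗ x^⊗i evaluates to a + i · x. Evaluating each term at x = -3:
  Term 0 contributes 3 + 0 · -3 = 3
  Term 1 contributes 2 + 1 · -3 = -1
  Term 2 contributes 6 + 2 · -3 = 0
p(-3) = ⊕ of these = min[3, -1, 0] = -1.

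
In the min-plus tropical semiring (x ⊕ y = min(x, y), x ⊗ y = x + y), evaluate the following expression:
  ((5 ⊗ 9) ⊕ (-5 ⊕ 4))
((5 ⊗ 9) ⊕ (-5 ⊕ 4)) = -5

Expand innermost to outermost. Recall ⊕ takes the minimum of its arguments and ⊗ takes their sum. Working out the expression ((5 ⊗ 9) ⊕ (-5 ⊕ 4)) gives -5.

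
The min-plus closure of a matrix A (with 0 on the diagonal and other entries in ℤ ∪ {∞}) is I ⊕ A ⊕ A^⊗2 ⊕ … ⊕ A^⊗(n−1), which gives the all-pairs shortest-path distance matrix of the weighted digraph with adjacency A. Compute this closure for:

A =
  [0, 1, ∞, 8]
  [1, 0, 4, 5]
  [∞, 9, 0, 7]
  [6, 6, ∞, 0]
Closure =
  [0, 1, 5, 6]
  [1, 0, 4, 5]
  [10, 9, 0, 7]
  [6, 6, 10, 0]

This is the Floyd-Warshall all-pairs shortest-path computation. For each intermediate vertex k = 0, 1, …, 3, update dist[i][j] ← min(dist[i][j], dist[i][k] + dist[k][j]). The final matrix gives, for each (i, j), the minimum total weight of any directed path from i to j (possibly empty when i = j).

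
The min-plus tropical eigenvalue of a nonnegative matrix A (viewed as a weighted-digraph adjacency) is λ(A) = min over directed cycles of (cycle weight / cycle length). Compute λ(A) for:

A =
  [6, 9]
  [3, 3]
λ(A) = 3

Enumerate directed cycles and compute their means (weight / length). Sample:
  cycle 0 → 0: weight = 6, length = 1, mean = 6/1 ≈ 6.000
  cycle 1 → 1: weight = 3, length = 1, mean = 3/1 ≈ 3.000
  cycle 0 → 1 → 0: weight = 12, length = 2, mean = 12/2 ≈ 6.000
  cycle 1 → 0 → 1: weight = 12, length = 2, mean = 12/2 ≈ 6.000
Minimum mean = 3.000, attained e.g. along the cycle 1 → 1 with weight 3 and length 1. So λ(A) = 3/1 = 3.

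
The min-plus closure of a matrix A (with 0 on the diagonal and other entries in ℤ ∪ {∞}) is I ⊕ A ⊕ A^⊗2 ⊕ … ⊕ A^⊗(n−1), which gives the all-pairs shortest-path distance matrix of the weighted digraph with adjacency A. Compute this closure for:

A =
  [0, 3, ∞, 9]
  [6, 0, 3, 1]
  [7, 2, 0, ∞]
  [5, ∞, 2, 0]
Closure =
  [0, 3, 6, 4]
  [6, 0, 3, 1]
  [7, 2, 0, 3]
  [5, 4, 2, 0]

This is the Floyd-Warshall all-pairs shortest-path computation. For each intermediate vertex k = 0, 1, …, 3, update dist[i][j] ← min(dist[i][j], dist[i][k] + dist[k][j]). The final matrix gives, for each (i, j), the minimum total weight of any directed path from i to j (possibly empty when i = j).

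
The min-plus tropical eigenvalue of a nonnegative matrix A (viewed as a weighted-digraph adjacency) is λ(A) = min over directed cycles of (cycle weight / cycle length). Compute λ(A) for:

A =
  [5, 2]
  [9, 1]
λ(A) = 1

Enumerate directed cycles and compute their means (weight / length). Sample:
  cycle 0 → 0: weight = 5, length = 1, mean = 5/1 ≈ 5.000
  cycle 1 → 1: weight = 1, length = 1, mean = 1/1 ≈ 1.000
  cycle 0 → 1 → 0: weight = 11, length = 2, mean = 11/2 ≈ 5.500
  cycle 1 → 0 → 1: weight = 11, length = 2, mean = 11/2 ≈ 5.500
Minimum mean = 1.000, attained e.g. along the cycle 1 → 1 with weight 1 and length 1. So λ(A) = 1/1 = 1.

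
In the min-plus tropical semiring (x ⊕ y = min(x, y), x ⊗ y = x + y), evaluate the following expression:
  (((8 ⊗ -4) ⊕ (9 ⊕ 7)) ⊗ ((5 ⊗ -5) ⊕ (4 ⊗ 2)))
(((8 ⊗ -4) ⊕ (9 ⊕ 7)) ⊗ ((5 ⊗ -5) ⊕ (4 ⊗ 2))) = 4

Expand innermost to outermost. Recall ⊕ takes the minimum of its arguments and ⊗ takes their sum. Working out the expression (((8 ⊗ -4) ⊕ (9 ⊕ 7)) ⊗ ((5 ⊗ -5) ⊕ (4 ⊗ 2))) gives 4.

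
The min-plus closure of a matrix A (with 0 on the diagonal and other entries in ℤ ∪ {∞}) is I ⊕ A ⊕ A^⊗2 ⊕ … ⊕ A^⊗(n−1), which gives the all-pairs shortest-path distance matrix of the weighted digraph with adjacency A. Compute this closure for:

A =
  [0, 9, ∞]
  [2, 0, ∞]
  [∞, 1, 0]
Closure =
  [0, 9, ∞]
  [2, 0, ∞]
  [3, 1, 0]

This is the Floyd-Warshall all-pairs shortest-path computation. For each intermediate vertex k = 0, 1, …, 2, update dist[i][j] ← min(dist[i][j], dist[i][k] + dist[k][j]). The final matrix gives, for each (i, j), the minimum total weight of any directed path from i to j (possibly empty when i = j).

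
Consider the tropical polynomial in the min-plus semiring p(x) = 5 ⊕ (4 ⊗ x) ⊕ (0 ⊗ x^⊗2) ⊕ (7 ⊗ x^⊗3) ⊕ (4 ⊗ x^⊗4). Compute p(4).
p(4) = 5

A tropical monomial a ⊗ x^⊗i evaluates to a + i · x. Evaluating each term at x = 4:
  Term 0 contributes 5 + 0 · 4 = 5
  Term 1 contributes 4 + 1 · 4 = 8
  Term 2 contributes 0 + 2 · 4 = 8
  Term 3 contributes 7 + 3 · 4 = 19
  Term 4 contributes 4 + 4 · 4 = 20
p(4) = ⊕ of these = min[5, 8, 8, 19, 20] = 5.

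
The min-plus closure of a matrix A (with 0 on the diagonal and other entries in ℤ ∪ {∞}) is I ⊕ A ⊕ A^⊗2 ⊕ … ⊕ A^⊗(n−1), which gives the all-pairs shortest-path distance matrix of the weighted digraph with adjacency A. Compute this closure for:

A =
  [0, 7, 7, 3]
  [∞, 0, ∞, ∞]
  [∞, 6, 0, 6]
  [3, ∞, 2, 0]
Closure =
  [0, 7, 5, 3]
  [∞, 0, ∞, ∞]
  [9, 6, 0, 6]
  [3, 8, 2, 0]

This is the Floyd-Warshall all-pairs shortest-path computation. For each intermediate vertex k = 0, 1, …, 3, update dist[i][j] ← min(dist[i][j], dist[i][k] + dist[k][j]). The final matrix gives, for each (i, j), the minimum total weight of any directed path from i to j (possibly empty when i = j).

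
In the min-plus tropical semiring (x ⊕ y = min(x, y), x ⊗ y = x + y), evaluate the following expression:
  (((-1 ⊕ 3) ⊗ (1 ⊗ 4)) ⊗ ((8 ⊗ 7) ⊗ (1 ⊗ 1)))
(((-1 ⊕ 3) ⊗ (1 ⊗ 4)) ⊗ ((8 ⊗ 7) ⊗ (1 ⊗ 1))) = 21

Expand innermost to outermost. Recall ⊕ takes the minimum of its arguments and ⊗ takes their sum. Working out the expression (((-1 ⊕ 3) ⊗ (1 ⊗ 4)) ⊗ ((8 ⊗ 7) ⊗ (1 ⊗ 1))) gives 21.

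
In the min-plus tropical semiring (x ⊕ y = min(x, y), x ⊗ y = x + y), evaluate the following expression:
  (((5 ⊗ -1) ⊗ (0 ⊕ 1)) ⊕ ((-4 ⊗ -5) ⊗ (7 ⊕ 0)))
(((5 ⊗ -1) ⊗ (0 ⊕ 1)) ⊕ ((-4 ⊗ -5) ⊗ (7 ⊕ 0))) = -9

Expand innermost to outermost. Recall ⊕ takes the minimum of its arguments and ⊗ takes their sum. Working out the expression (((5 ⊗ -1) ⊗ (0 ⊕ 1)) ⊕ ((-4 ⊗ -5) ⊗ (7 ⊕ 0))) gives -9.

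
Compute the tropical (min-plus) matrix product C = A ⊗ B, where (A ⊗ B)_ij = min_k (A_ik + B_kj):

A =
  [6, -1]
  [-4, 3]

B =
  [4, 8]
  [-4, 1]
A ⊗ B =
  [-5, 0]
  [-1, 4]

Apply the min-plus product entry-by-entry:
  C[0][0] = min over k of (A[0][0] + B[0][0] = 6 + 4 = 10, A[0][1] + B[1][0] = -1 + -4 = -5) = -5 (attained at k = 1)
  C[0][1] = min over k of (A[0][0] + B[0][1] = 6 + 8 = 14, A[0][1] + B[1][1] = -1 + 1 = 0) = 0 (attained at k = 1)
  C[1][0] = min over k of (A[1][0] + B[0][0] = -4 + 4 = 0, A[1][1] + B[1][0] = 3 + -4 = -1) = -1 (attained at k = 1)
  C[1][1] = min over k of (A[1][0] + B[0][1] = -4 + 8 = 4, A[1][1] + B[1][1] = 3 + 1 = 4) = 4 (attained at k = 0)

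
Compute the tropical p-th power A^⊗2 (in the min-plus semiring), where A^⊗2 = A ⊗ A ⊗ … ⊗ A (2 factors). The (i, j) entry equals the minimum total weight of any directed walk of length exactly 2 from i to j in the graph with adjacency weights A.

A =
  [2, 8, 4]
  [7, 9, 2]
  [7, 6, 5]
A^⊗2 =
  [4, 10, 6]
  [9, 8, 7]
  [9, 11, 8]

Each entry (A^⊗2)_ij equals the minimum over all length-2 walks i = v_0 → v_1 → … → v_2 = j of Σ_t A[v_t][v_{t+1}]. For example, for (i, j) = (0, 2) we minimise over 3 possible intermediate vertex sequences; the minimum is 6, attained along the walk 0 → 0 → 2.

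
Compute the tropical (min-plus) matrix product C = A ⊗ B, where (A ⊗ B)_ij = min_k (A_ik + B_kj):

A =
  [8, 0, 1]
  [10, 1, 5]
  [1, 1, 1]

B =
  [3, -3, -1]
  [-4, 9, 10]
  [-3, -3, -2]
A ⊗ B =
  [-4, -2, -1]
  [-3, 2, 3]
  [-3, -2, -1]

Apply the min-plus product entry-by-entry:
  C[0][0] = min over k of (A[0][0] + B[0][0] = 8 + 3 = 11, A[0][1] + B[1][0] = 0 + -4 = -4, A[0][2] + B[2][0] = 1 + -3 = -2) = -4 (attained at k = 1)
  C[0][1] = min over k of (A[0][0] + B[0][1] = 8 + -3 = 5, A[0][1] + B[1][1] = 0 + 9 = 9, A[0][2] + B[2][1] = 1 + -3 = -2) = -2 (attained at k = 2)
  C[0][2] = min over k of (A[0][0] + B[0][2] = 8 + -1 = 7, A[0][1] + B[1][2] = 0 + 10 = 10, A[0][2] + B[2][2] = 1 + -2 = -1) = -1 (attained at k = 2)
  C[1][0] = min over k of (A[1][0] + B[0][0] = 10 + 3 = 13, A[1][1] + B[1][0] = 1 + -4 = -3, A[1][2] + B[2][0] = 5 + -3 = 2) = -3 (attained at k = 1)
  C[1][1] = min over k of (A[1][0] + B[0][1] = 10 + -3 = 7, A[1][1] + B[1][1] = 1 + 9 = 10, A[1][2] + B[2][1] = 5 + -3 = 2) = 2 (attained at k = 2)
  C[1][2] = min over k of (A[1][0] + B[0][2] = 10 + -1 = 9, A[1][1] + B[1][2] = 1 + 10 = 11, A[1][2] + B[2][2] = 5 + -2 = 3) = 3 (attained at k = 2)
  C[2][0] = min over k of (A[2][0] + B[0][0] = 1 + 3 = 4, A[2][1] + B[1][0] = 1 + -4 = -3, A[2][2] + B[2][0] = 1 + -3 = -2) = -3 (attained at k = 1)
  C[2][1] = min over k of (A[2][0] + B[0][1] = 1 + -3 = -2, A[2][1] + B[1][1] = 1 + 9 = 10, A[2][2] + B[2][1] = 1 + -3 = -2) = -2 (attained at k = 0)
  C[2][2] = min over k of (A[2][0] + B[0][2] = 1 + -1 = 0, A[2][1] + B[1][2] = 1 + 10 = 11, A[2][2] + B[2][2] = 1 + -2 = -1) = -1 (attained at k = 2)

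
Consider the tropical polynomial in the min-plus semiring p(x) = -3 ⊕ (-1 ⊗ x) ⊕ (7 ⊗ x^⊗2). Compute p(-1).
p(-1) = -3

A tropical monomial a ⊗ x^⊗i evaluates to a + i · x. Evaluating each term at x = -1:
  Term 0 contributes -3 + 0 · -1 = -3
  Term 1 contributes -1 + 1 · -1 = -2
  Term 2 contributes 7 + 2 · -1 = 5
p(-1) = ⊕ of these = min[-3, -2, 5] = -3.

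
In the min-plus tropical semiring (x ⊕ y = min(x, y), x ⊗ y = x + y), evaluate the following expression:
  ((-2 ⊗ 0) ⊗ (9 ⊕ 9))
((-2 ⊗ 0) ⊗ (9 ⊕ 9)) = 7

Expand innermost to outermost. Recall ⊕ takes the minimum of its arguments and ⊗ takes their sum. Working out the expression ((-2 ⊗ 0) ⊗ (9 ⊕ 9)) gives 7.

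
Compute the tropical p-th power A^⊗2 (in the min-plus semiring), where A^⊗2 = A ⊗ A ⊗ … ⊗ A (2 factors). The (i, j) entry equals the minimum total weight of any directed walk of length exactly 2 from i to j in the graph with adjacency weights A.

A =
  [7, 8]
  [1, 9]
A^⊗2 =
  [9, 15]
  [8, 9]

Each entry (A^⊗2)_ij equals the minimum over all length-2 walks i = v_0 → v_1 → … → v_2 = j of Σ_t A[v_t][v_{t+1}]. For example, for (i, j) = (0, 1) we minimise over 2 possible intermediate vertex sequences; the minimum is 15, attained along the walk 0 → 0 → 1.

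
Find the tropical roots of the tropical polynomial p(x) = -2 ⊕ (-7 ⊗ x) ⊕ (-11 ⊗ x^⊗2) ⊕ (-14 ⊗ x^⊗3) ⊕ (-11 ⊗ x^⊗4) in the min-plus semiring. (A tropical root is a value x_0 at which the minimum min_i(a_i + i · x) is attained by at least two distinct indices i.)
Roots: {-3, 3, 4, 5}

Each tropical root is a break point of the lower envelope of the lines y = a_i + i · x (there are 5 lines, with slopes 0, 1, ..., 4). Only the lines that attain the minimum somewhere contribute to roots; other lines are dominated. Here the surviving (envelope) indices are i = 4, i = 3, i = 2, i = 1, i = 0.
Intersections between consecutive envelope lines give the roots: for adjacent envelope indices i < j the intersection is x = (a_i − a_j) / (j − i). Reading off the sorted break points: {-3, 3, 4, 5}.
Verification: at each break x_0, at least two indices attain the minimum of min_i(a_i + i · x_0).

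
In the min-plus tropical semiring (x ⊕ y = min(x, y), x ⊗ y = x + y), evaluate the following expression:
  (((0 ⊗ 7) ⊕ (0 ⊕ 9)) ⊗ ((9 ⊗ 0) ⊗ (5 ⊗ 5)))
(((0 ⊗ 7) ⊕ (0 ⊕ 9)) ⊗ ((9 ⊗ 0) ⊗ (5 ⊗ 5))) = 19

Expand innermost to outermost. Recall ⊕ takes the minimum of its arguments and ⊗ takes their sum. Working out the expression (((0 ⊗ 7) ⊕ (0 ⊕ 9)) ⊗ ((9 ⊗ 0) ⊗ (5 ⊗ 5))) gives 19.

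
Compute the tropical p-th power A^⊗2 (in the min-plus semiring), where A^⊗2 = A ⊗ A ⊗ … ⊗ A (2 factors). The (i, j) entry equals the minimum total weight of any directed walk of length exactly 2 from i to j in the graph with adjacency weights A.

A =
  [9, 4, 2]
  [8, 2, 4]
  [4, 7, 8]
A^⊗2 =
  [6, 6, 8]
  [8, 4, 6]
  [12, 8, 6]

Each entry (A^⊗2)_ij equals the minimum over all length-2 walks i = v_0 → v_1 → … → v_2 = j of Σ_t A[v_t][v_{t+1}]. For example, for (i, j) = (0, 2) we minimise over 3 possible intermediate vertex sequences; the minimum is 8, attained along the walk 0 → 1 → 2.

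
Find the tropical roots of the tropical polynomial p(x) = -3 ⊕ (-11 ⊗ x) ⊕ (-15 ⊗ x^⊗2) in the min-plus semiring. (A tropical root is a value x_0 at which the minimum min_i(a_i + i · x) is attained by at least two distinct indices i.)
Roots: {4, 8}

Each tropical root is a break point of the lower envelope of the lines y = a_i + i · x (there are 3 lines, with slopes 0, 1, ..., 2). Only the lines that attain the minimum somewhere contribute to roots; other lines are dominated. Here the surviving (envelope) indices are i = 2, i = 1, i = 0.
Intersections between consecutive envelope lines give the roots: for adjacent envelope indices i < j the intersection is x = (a_i − a_j) / (j − i). Reading off the sorted break points: {4, 8}.
Verification: at each break x_0, at least two indices attain the minimum of min_i(a_i + i · x_0).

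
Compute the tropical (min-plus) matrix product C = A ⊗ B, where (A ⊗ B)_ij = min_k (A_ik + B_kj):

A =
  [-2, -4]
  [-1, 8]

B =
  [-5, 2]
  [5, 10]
A ⊗ B =
  [-7, 0]
  [-6, 1]

Apply the min-plus product entry-by-entry:
  C[0][0] = min over k of (A[0][0] + B[0][0] = -2 + -5 = -7, A[0][1] + B[1][0] = -4 + 5 = 1) = -7 (attained at k = 0)
  C[0][1] = min over k of (A[0][0] + B[0][1] = -2 + 2 = 0, A[0][1] + B[1][1] = -4 + 10 = 6) = 0 (attained at k = 0)
  C[1][0] = min over k of (A[1][0] + B[0][0] = -1 + -5 = -6, A[1][1] + B[1][0] = 8 + 5 = 13) = -6 (attained at k = 0)
  C[1][1] = min over k of (A[1][0] + B[0][1] = -1 + 2 = 1, A[1][1] + B[1][1] = 8 + 10 = 18) = 1 (attained at k = 0)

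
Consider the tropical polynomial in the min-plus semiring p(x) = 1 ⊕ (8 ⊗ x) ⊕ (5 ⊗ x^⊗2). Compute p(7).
p(7) = 1

A tropical monomial a ⊗ x^⊗i evaluates to a + i · x. Evaluating each term at x = 7:
  Term 0 contributes 1 + 0 · 7 = 1
  Term 1 contributes 8 + 1 · 7 = 15
  Term 2 contributes 5 + 2 · 7 = 19
p(7) = ⊕ of these = min[1, 15, 19] = 1.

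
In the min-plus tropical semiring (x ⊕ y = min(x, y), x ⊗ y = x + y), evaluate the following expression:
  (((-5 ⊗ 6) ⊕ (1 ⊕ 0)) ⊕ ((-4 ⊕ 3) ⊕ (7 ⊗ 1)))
(((-5 ⊗ 6) ⊕ (1 ⊕ 0)) ⊕ ((-4 ⊕ 3) ⊕ (7 ⊗ 1))) = -4

Expand innermost to outermost. Recall ⊕ takes the minimum of its arguments and ⊗ takes their sum. Working out the expression (((-5 ⊗ 6) ⊕ (1 ⊕ 0)) ⊕ ((-4 ⊕ 3) ⊕ (7 ⊗ 1))) gives -4.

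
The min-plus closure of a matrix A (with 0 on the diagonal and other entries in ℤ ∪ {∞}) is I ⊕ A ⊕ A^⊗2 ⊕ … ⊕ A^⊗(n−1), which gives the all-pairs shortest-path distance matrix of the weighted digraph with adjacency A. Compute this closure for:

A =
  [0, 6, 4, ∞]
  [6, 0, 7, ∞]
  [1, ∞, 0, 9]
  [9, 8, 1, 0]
Closure =
  [0, 6, 4, 13]
  [6, 0, 7, 16]
  [1, 7, 0, 9]
  [2, 8, 1, 0]

This is the Floyd-Warshall all-pairs shortest-path computation. For each intermediate vertex k = 0, 1, …, 3, update dist[i][j] ← min(dist[i][j], dist[i][k] + dist[k][j]). The final matrix gives, for each (i, j), the minimum total weight of any directed path from i to j (possibly empty when i = j).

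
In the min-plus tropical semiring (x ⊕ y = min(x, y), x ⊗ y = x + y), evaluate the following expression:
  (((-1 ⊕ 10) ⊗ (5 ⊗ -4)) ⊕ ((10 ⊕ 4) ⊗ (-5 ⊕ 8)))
(((-1 ⊕ 10) ⊗ (5 ⊗ -4)) ⊕ ((10 ⊕ 4) ⊗ (-5 ⊕ 8))) = -1

Expand innermost to outermost. Recall ⊕ takes the minimum of its arguments and ⊗ takes their sum. Working out the expression (((-1 ⊕ 10) ⊗ (5 ⊗ -4)) ⊕ ((10 ⊕ 4) ⊗ (-5 ⊕ 8))) gives -1.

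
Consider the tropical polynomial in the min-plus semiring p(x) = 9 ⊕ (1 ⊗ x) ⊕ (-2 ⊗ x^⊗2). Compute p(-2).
p(-2) = -6

A tropical monomial a ⊗ x^⊗i evaluates to a + i · x. Evaluating each term at x = -2:
  Term 0 contributes 9 + 0 · -2 = 9
  Term 1 contributes 1 + 1 · -2 = -1
  Term 2 contributes -2 + 2 · -2 = -6
p(-2) = ⊕ of these = min[9, -1, -6] = -6.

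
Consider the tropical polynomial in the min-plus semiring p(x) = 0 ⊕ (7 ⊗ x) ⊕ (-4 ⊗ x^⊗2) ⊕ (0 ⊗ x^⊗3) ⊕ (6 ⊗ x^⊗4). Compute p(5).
p(5) = 0

A tropical monomial a ⊗ x^⊗i evaluates to a + i · x. Evaluating each term at x = 5:
  Term 0 contributes 0 + 0 · 5 = 0
  Term 1 contributes 7 + 1 · 5 = 12
  Term 2 contributes -4 + 2 · 5 = 6
  Term 3 contributes 0 + 3 · 5 = 15
  Term 4 contributes 6 + 4 · 5 = 26
p(5) = ⊕ of these = min[0, 12, 6, 15, 26] = 0.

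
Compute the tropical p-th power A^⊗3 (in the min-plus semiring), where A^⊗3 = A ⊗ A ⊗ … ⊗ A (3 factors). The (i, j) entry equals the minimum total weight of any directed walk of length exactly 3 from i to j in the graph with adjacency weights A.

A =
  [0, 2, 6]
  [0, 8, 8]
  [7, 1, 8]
A^⊗3 =
  [0, 2, 6]
  [0, 2, 6]
  [1, 3, 7]

Each entry (A^⊗3)_ij equals the minimum over all length-3 walks i = v_0 → v_1 → … → v_3 = j of Σ_t A[v_t][v_{t+1}]. For example, for (i, j) = (0, 2) we minimise over 9 possible intermediate vertex sequences; the minimum is 6, attained along the walk 0 → 0 → 0 → 2.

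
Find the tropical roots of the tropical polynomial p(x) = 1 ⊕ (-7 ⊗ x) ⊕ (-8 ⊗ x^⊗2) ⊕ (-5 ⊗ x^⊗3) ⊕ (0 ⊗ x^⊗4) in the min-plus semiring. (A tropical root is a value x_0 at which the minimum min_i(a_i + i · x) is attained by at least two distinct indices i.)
Roots: {-5, -3, 1, 8}

Each tropical root is a break point of the lower envelope of the lines y = a_i + i · x (there are 5 lines, with slopes 0, 1, ..., 4). Only the lines that attain the minimum somewhere contribute to roots; other lines are dominated. Here the surviving (envelope) indices are i = 4, i = 3, i = 2, i = 1, i = 0.
Intersections between consecutive envelope lines give the roots: for adjacent envelope indices i < j the intersection is x = (a_i − a_j) / (j − i). Reading off the sorted break points: {-5, -3, 1, 8}.
Verification: at each break x_0, at least two indices attain the minimum of min_i(a_i + i · x_0).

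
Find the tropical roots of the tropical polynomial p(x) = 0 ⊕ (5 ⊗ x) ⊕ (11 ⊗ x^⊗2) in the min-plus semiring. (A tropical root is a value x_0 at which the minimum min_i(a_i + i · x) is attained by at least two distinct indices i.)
Roots: {-6, -5}

Each tropical root is a break point of the lower envelope of the lines y = a_i + i · x (there are 3 lines, with slopes 0, 1, ..., 2). Only the lines that attain the minimum somewhere contribute to roots; other lines are dominated. Here the surviving (envelope) indices are i = 2, i = 1, i = 0.
Intersections between consecutive envelope lines give the roots: for adjacent envelope indices i < j the intersection is x = (a_i − a_j) / (j − i). Reading off the sorted break points: {-6, -5}.
Verification: at each break x_0, at least two indices attain the minimum of min_i(a_i + i · x_0).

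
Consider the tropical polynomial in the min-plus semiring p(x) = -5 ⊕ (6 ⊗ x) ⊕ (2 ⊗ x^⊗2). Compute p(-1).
p(-1) = -5

A tropical monomial a ⊗ x^⊗i evaluates to a + i · x. Evaluating each term at x = -1:
  Term 0 contributes -5 + 0 · -1 = -5
  Term 1 contributes 6 + 1 · -1 = 5
  Term 2 contributes 2 + 2 · -1 = 0
p(-1) = ⊕ of these = min[-5, 5, 0] = -5.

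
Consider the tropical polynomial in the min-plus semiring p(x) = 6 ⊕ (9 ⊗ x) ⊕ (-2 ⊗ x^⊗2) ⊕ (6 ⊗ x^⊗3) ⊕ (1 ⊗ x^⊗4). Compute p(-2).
p(-2) = -7

A tropical monomial a ⊗ x^⊗i evaluates to a + i · x. Evaluating each term at x = -2:
  Term 0 contributes 6 + 0 · -2 = 6
  Term 1 contributes 9 + 1 · -2 = 7
  Term 2 contributes -2 + 2 · -2 = -6
  Term 3 contributes 6 + 3 · -2 = 0
  Term 4 contributes 1 + 4 · -2 = -7
p(-2) = ⊕ of these = min[6, 7, -6, 0, -7] = -7.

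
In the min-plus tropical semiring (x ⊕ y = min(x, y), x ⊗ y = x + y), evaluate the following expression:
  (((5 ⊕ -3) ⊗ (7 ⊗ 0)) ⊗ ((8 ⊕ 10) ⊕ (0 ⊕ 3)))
(((5 ⊕ -3) ⊗ (7 ⊗ 0)) ⊗ ((8 ⊕ 10) ⊕ (0 ⊕ 3))) = 4

Expand innermost to outermost. Recall ⊕ takes the minimum of its arguments and ⊗ takes their sum. Working out the expression (((5 ⊕ -3) ⊗ (7 ⊗ 0)) ⊗ ((8 ⊕ 10) ⊕ (0 ⊕ 3))) gives 4.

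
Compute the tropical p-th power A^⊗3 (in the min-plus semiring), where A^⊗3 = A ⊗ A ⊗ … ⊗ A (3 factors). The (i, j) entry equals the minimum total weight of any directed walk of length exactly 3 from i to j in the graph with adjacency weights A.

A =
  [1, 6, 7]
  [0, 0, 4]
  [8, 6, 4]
A^⊗3 =
  [3, 6, 9]
  [0, 0, 4]
  [6, 6, 10]

Each entry (A^⊗3)_ij equals the minimum over all length-3 walks i = v_0 → v_1 → … → v_3 = j of Σ_t A[v_t][v_{t+1}]. For example, for (i, j) = (0, 2) we minimise over 9 possible intermediate vertex sequences; the minimum is 9, attained along the walk 0 → 0 → 0 → 2.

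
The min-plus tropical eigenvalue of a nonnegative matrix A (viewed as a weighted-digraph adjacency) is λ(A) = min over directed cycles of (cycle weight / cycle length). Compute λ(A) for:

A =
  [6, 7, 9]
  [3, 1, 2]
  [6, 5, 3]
λ(A) = 1

Enumerate directed cycles and compute their means (weight / length). Sample:
  cycle 0 → 0: weight = 6, length = 1, mean = 6/1 ≈ 6.000
  cycle 1 → 1: weight = 1, length = 1, mean = 1/1 ≈ 1.000
  cycle 2 → 2: weight = 3, length = 1, mean = 3/1 ≈ 3.000
  cycle 0 → 1 → 0: weight = 10, length = 2, mean = 10/2 ≈ 5.000
  cycle 0 → 2 → 0: weight = 15, length = 2, mean = 15/2 ≈ 7.500
  cycle 1 → 0 → 1: weight = 10, length = 2, mean = 10/2 ≈ 5.000
Minimum mean = 1.000, attained e.g. along the cycle 1 → 1 with weight 1 and length 1. So λ(A) = 1/1 = 1.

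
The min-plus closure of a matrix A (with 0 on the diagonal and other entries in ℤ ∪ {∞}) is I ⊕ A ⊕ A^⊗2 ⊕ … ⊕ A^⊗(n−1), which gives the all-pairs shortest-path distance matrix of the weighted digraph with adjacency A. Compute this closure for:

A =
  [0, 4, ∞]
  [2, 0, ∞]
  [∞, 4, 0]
Closure =
  [0, 4, ∞]
  [2, 0, ∞]
  [6, 4, 0]

This is the Floyd-Warshall all-pairs shortest-path computation. For each intermediate vertex k = 0, 1, …, 2, update dist[i][j] ← min(dist[i][j], dist[i][k] + dist[k][j]). The final matrix gives, for each (i, j), the minimum total weight of any directed path from i to j (possibly empty when i = j).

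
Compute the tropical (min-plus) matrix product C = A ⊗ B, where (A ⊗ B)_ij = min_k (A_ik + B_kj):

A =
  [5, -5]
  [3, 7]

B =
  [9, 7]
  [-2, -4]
A ⊗ B =
  [-7, -9]
  [5, 3]

Apply the min-plus product entry-by-entry:
  C[0][0] = min over k of (A[0][0] + B[0][0] = 5 + 9 = 14, A[0][1] + B[1][0] = -5 + -2 = -7) = -7 (attained at k = 1)
  C[0][1] = min over k of (A[0][0] + B[0][1] = 5 + 7 = 12, A[0][1] + B[1][1] = -5 + -4 = -9) = -9 (attained at k = 1)
  C[1][0] = min over k of (A[1][0] + B[0][0] = 3 + 9 = 12, A[1][1] + B[1][0] = 7 + -2 = 5) = 5 (attained at k = 1)
  C[1][1] = min over k of (A[1][0] + B[0][1] = 3 + 7 = 10, A[1][1] + B[1][1] = 7 + -4 = 3) = 3 (attained at k = 1)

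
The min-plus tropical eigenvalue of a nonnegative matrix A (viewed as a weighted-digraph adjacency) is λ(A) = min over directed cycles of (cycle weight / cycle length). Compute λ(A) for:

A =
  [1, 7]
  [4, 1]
λ(A) = 1

Enumerate directed cycles and compute their means (weight / length). Sample:
  cycle 0 → 0: weight = 1, length = 1, mean = 1/1 ≈ 1.000
  cycle 1 → 1: weight = 1, length = 1, mean = 1/1 ≈ 1.000
  cycle 0 → 1 → 0: weight = 11, length = 2, mean = 11/2 ≈ 5.500
  cycle 1 → 0 → 1: weight = 11, length = 2, mean = 11/2 ≈ 5.500
Minimum mean = 1.000, attained e.g. along the cycle 0 → 0 with weight 1 and length 1. So λ(A) = 1/1 = 1.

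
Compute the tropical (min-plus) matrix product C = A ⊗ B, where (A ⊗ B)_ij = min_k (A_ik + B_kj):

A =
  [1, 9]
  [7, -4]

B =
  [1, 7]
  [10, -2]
A ⊗ B =
  [2, 7]
  [6, -6]

Apply the min-plus product entry-by-entry:
  C[0][0] = min over k of (A[0][0] + B[0][0] = 1 + 1 = 2, A[0][1] + B[1][0] = 9 + 10 = 19) = 2 (attained at k = 0)
  C[0][1] = min over k of (A[0][0] + B[0][1] = 1 + 7 = 8, A[0][1] + B[1][1] = 9 + -2 = 7) = 7 (attained at k = 1)
  C[1][0] = min over k of (A[1][0] + B[0][0] = 7 + 1 = 8, A[1][1] + B[1][0] = -4 + 10 = 6) = 6 (attained at k = 1)
  C[1][1] = min over k of (A[1][0] + B[0][1] = 7 + 7 = 14, A[1][1] + B[1][1] = -4 + -2 = -6) = -6 (attained at k = 1)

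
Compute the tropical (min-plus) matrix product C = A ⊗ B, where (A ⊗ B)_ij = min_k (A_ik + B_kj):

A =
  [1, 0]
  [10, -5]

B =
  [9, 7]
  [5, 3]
A ⊗ B =
  [5, 3]
  [0, -2]

Apply the min-plus product entry-by-entry:
  C[0][0] = min over k of (A[0][0] + B[0][0] = 1 + 9 = 10, A[0][1] + B[1][0] = 0 + 5 = 5) = 5 (attained at k = 1)
  C[0][1] = min over k of (A[0][0] + B[0][1] = 1 + 7 = 8, A[0][1] + B[1][1] = 0 + 3 = 3) = 3 (attained at k = 1)
  C[1][0] = min over k of (A[1][0] + B[0][0] = 10 + 9 = 19, A[1][1] + B[1][0] = -5 + 5 = 0) = 0 (attained at k = 1)
  C[1][1] = min over k of (A[1][0] + B[0][1] = 10 + 7 = 17, A[1][1] + B[1][1] = -5 + 3 = -2) = -2 (attained at k = 1)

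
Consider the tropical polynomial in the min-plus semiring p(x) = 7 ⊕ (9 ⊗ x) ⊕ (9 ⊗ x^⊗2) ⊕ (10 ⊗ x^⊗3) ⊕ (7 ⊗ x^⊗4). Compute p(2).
p(2) = 7

A tropical monomial a ⊗ x^⊗i evaluates to a + i · x. Evaluating each term at x = 2:
  Term 0 contributes 7 + 0 · 2 = 7
  Term 1 contributes 9 + 1 · 2 = 11
  Term 2 contributes 9 + 2 · 2 = 13
  Term 3 contributes 10 + 3 · 2 = 16
  Term 4 contributes 7 + 4 · 2 = 15
p(2) = ⊕ of these = min[7, 11, 13, 16, 15] = 7.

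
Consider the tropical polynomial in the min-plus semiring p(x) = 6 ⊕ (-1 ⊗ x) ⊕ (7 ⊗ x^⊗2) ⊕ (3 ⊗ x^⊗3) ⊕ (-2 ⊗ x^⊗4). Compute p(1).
p(1) = 0

A tropical monomial a ⊗ x^⊗i evaluates to a + i · x. Evaluating each term at x = 1:
  Term 0 contributes 6 + 0 · 1 = 6
  Term 1 contributes -1 + 1 · 1 = 0
  Term 2 contributes 7 + 2 · 1 = 9
  Term 3 contributes 3 + 3 · 1 = 6
  Term 4 contributes -2 + 4 · 1 = 2
p(1) = ⊕ of these = min[6, 0, 9, 6, 2] = 0.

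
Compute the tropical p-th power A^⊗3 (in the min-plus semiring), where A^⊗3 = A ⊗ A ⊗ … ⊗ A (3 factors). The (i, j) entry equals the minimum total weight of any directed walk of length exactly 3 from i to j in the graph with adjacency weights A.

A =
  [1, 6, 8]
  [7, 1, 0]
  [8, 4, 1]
A^⊗3 =
  [3, 8, 7]
  [9, 3, 2]
  [10, 6, 3]

Each entry (A^⊗3)_ij equals the minimum over all length-3 walks i = v_0 → v_1 → … → v_3 = j of Σ_t A[v_t][v_{t+1}]. For example, for (i, j) = (0, 2) we minimise over 9 possible intermediate vertex sequences; the minimum is 7, attained along the walk 0 → 0 → 1 → 2.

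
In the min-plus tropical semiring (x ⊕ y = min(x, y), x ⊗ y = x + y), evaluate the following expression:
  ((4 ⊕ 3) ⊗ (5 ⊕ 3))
((4 ⊕ 3) ⊗ (5 ⊕ 3)) = 6

Expand innermost to outermost. Recall ⊕ takes the minimum of its arguments and ⊗ takes their sum. Working out the expression ((4 ⊕ 3) ⊗ (5 ⊕ 3)) gives 6.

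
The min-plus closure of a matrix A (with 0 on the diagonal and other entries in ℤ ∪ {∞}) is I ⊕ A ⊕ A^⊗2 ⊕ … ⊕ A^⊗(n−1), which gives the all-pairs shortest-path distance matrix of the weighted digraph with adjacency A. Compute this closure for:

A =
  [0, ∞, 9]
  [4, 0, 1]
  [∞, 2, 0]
Closure =
  [0, 11, 9]
  [4, 0, 1]
  [6, 2, 0]

This is the Floyd-Warshall all-pairs shortest-path computation. For each intermediate vertex k = 0, 1, …, 2, update dist[i][j] ← min(dist[i][j], dist[i][k] + dist[k][j]). The final matrix gives, for each (i, j), the minimum total weight of any directed path from i to j (possibly empty when i = j).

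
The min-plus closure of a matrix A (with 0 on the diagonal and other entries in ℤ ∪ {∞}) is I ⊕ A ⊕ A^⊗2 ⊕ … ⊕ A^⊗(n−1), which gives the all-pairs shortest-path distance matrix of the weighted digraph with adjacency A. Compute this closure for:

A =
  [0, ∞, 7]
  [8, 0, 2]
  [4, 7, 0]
Closure =
  [0, 14, 7]
  [6, 0, 2]
  [4, 7, 0]

This is the Floyd-Warshall all-pairs shortest-path computation. For each intermediate vertex k = 0, 1, …, 2, update dist[i][j] ← min(dist[i][j], dist[i][k] + dist[k][j]). The final matrix gives, for each (i, j), the minimum total weight of any directed path from i to j (possibly empty when i = j).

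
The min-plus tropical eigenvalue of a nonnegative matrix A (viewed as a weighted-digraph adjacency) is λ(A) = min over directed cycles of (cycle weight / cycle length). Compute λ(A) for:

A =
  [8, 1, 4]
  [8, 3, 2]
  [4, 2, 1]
λ(A) = 1

Enumerate directed cycles and compute their means (weight / length). Sample:
  cycle 0 → 0: weight = 8, length = 1, mean = 8/1 ≈ 8.000
  cycle 1 → 1: weight = 3, length = 1, mean = 3/1 ≈ 3.000
  cycle 2 → 2: weight = 1, length = 1, mean = 1/1 ≈ 1.000
  cycle 0 → 1 → 0: weight = 9, length = 2, mean = 9/2 ≈ 4.500
  cycle 0 → 2 → 0: weight = 8, length = 2, mean = 8/2 ≈ 4.000
  cycle 1 → 0 → 1: weight = 9, length = 2, mean = 9/2 ≈ 4.500
Minimum mean = 1.000, attained e.g. along the cycle 2 → 2 with weight 1 and length 1. So λ(A) = 1/1 = 1.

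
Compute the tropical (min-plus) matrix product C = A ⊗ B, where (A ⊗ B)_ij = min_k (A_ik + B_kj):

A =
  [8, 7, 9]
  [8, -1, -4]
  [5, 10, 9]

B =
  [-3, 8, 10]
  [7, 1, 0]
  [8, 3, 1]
A ⊗ B =
  [5, 8, 7]
  [4, -1, -3]
  [2, 11, 10]

Apply the min-plus product entry-by-entry:
  C[0][0] = min over k of (A[0][0] + B[0][0] = 8 + -3 = 5, A[0][1] + B[1][0] = 7 + 7 = 14, A[0][2] + B[2][0] = 9 + 8 = 17) = 5 (attained at k = 0)
  C[0][1] = min over k of (A[0][0] + B[0][1] = 8 + 8 = 16, A[0][1] + B[1][1] = 7 + 1 = 8, A[0][2] + B[2][1] = 9 + 3 = 12) = 8 (attained at k = 1)
  C[0][2] = min over k of (A[0][0] + B[0][2] = 8 + 10 = 18, A[0][1] + B[1][2] = 7 + 0 = 7, A[0][2] + B[2][2] = 9 + 1 = 10) = 7 (attained at k = 1)
  C[1][0] = min over k of (A[1][0] + B[0][0] = 8 + -3 = 5, A[1][1] + B[1][0] = -1 + 7 = 6, A[1][2] + B[2][0] = -4 + 8 = 4) = 4 (attained at k = 2)
  C[1][1] = min over k of (A[1][0] + B[0][1] = 8 + 8 = 16, A[1][1] + B[1][1] = -1 + 1 = 0, A[1][2] + B[2][1] = -4 + 3 = -1) = -1 (attained at k = 2)
  C[1][2] = min over k of (A[1][0] + B[0][2] = 8 + 10 = 18, A[1][1] + B[1][2] = -1 + 0 = -1, A[1][2] + B[2][2] = -4 + 1 = -3) = -3 (attained at k = 2)
  C[2][0] = min over k of (A[2][0] + B[0][0] = 5 + -3 = 2, A[2][1] + B[1][0] = 10 + 7 = 17, A[2][2] + B[2][0] = 9 + 8 = 17) = 2 (attained at k = 0)
  C[2][1] = min over k of (A[2][0] + B[0][1] = 5 + 8 = 13, A[2][1] + B[1][1] = 10 + 1 = 11, A[2][2] + B[2][1] = 9 + 3 = 12) = 11 (attained at k = 1)
  C[2][2] = min over k of (A[2][0] + B[0][2] = 5 + 10 = 15, A[2][1] + B[1][2] = 10 + 0 = 10, A[2][2] + B[2][2] = 9 + 1 = 10) = 10 (attained at k = 1)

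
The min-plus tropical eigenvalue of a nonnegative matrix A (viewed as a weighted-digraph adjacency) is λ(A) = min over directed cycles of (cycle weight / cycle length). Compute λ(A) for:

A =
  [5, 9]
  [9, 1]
λ(A) = 1

Enumerate directed cycles and compute their means (weight / length). Sample:
  cycle 0 → 0: weight = 5, length = 1, mean = 5/1 ≈ 5.000
  cycle 1 → 1: weight = 1, length = 1, mean = 1/1 ≈ 1.000
  cycle 0 → 1 → 0: weight = 18, length = 2, mean = 18/2 ≈ 9.000
  cycle 1 → 0 → 1: weight = 18, length = 2, mean = 18/2 ≈ 9.000
Minimum mean = 1.000, attained e.g. along the cycle 1 → 1 with weight 1 and length 1. So λ(A) = 1/1 = 1.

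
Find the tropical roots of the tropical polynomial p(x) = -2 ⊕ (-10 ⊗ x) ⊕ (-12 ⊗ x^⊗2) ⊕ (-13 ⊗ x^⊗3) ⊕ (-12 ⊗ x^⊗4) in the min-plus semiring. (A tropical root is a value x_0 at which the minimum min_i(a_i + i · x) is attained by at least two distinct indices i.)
Roots: {-1, 1, 2, 8}

Each tropical root is a break point of the lower envelope of the lines y = a_i + i · x (there are 5 lines, with slopes 0, 1, ..., 4). Only the lines that attain the minimum somewhere contribute to roots; other lines are dominated. Here the surviving (envelope) indices are i = 4, i = 3, i = 2, i = 1, i = 0.
Intersections between consecutive envelope lines give the roots: for adjacent envelope indices i < j the intersection is x = (a_i − a_j) / (j − i). Reading off the sorted break points: {-1, 1, 2, 8}.
Verification: at each break x_0, at least two indices attain the minimum of min_i(a_i + i · x_0).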